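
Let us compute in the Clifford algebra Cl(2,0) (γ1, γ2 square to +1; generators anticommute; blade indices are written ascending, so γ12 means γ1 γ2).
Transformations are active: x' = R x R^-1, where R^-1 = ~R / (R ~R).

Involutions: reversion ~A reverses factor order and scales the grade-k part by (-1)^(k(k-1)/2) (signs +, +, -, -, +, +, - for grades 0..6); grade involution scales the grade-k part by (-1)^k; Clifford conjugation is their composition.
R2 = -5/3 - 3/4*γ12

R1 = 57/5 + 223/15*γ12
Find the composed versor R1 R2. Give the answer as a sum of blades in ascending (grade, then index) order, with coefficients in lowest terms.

Distribute over the terms of R1 (each basis-blade product reordered to ascending indices, repeated generators contracted through their squares):
(57/5) R2 = -19 - 171/20*γ12
(223/15*γ12) R2 = 223/20 - 223/9*γ12
Summing the partial products and collecting blades:
Answer: -157/20 - 5999/180*γ12


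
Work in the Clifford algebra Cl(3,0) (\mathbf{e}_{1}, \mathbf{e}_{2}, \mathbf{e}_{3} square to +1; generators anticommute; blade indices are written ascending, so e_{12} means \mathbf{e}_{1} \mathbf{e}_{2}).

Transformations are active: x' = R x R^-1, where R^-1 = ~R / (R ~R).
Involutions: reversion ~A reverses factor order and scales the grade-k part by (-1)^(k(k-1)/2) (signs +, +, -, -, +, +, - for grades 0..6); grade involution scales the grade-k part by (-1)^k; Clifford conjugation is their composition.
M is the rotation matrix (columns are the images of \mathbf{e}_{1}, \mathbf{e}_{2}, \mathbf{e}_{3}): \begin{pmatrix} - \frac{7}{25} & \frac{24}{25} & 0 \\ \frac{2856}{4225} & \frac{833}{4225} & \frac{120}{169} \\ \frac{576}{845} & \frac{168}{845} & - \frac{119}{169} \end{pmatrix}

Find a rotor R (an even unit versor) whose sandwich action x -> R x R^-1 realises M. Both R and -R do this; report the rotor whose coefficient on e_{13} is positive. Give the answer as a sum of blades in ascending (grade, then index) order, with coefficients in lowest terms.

Method: write R = a + b12*e_{12} + b13*e_{13} + b23*e_{23} with a^2 + b12^2 + b13^2 + b23^2 = 1 (so R^-1 = ~R). Expanding the columns R e_j ~R gives tr M = 4a^2 - 1 and, from the antisymmetric part, M21 - M12 = -4a*b12, M13 - M31 = 4a*b13, M32 - M23 = -4a*b23.
Here tr M = -\frac{133}{169}, so a^2 = (1 + tr M)/4 = \frac{9}{169} and a = ±\frac{3}{13}. Taking a = \frac{3}{13}: M21 - M12 = -\frac{48}{169}, M13 - M31 = -\frac{576}{845}, M32 - M23 = -\frac{432}{845}, giving b12 = \frac{4}{13}, b13 = -\frac{48}{65}, b23 = \frac{36}{65}, i.e. R = \frac{3}{13} + \frac{4}{13} e_{12} - \frac{48}{65} e_{13} + \frac{36}{65} e_{23}.
Its e_{13} coefficient is negative, so report the other preimage -R.
Answer: -\frac{3}{13} - \frac{4}{13} e_{12} + \frac{48}{65} e_{13} - \frac{36}{65} e_{23}. Why the constraint matters: R and -R act identically through the sandwich — M has trace -\frac{133}{169} either way — so only the sign condition on e_{13} picks one of the two preimages.


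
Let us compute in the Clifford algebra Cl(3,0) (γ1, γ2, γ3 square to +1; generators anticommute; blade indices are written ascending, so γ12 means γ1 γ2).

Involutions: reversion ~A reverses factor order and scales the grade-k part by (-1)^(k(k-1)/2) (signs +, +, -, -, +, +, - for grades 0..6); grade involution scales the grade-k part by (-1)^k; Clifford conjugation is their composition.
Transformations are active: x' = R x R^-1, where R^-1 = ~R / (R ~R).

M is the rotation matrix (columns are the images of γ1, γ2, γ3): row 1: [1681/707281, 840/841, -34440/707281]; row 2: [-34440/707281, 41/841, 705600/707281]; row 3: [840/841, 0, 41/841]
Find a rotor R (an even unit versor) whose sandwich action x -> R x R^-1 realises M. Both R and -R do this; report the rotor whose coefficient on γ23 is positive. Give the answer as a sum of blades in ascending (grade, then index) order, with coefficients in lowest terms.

Method: write R = a + b12*γ12 + b13*γ13 + b23*γ23 with a^2 + b12^2 + b13^2 + b23^2 = 1 (so R^-1 = ~R). Expanding the columns R e_j ~R gives tr M = 4a^2 - 1 and, from the antisymmetric part, M21 - M12 = -4a*b12, M13 - M31 = 4a*b13, M32 - M23 = -4a*b23.
Here tr M = 70643/707281, so a^2 = (1 + tr M)/4 = 194481/707281 and a = ±441/841. Taking a = 441/841: M21 - M12 = -740880/707281, M13 - M31 = -740880/707281, M32 - M23 = -705600/707281, giving b12 = 420/841, b13 = -420/841, b23 = 400/841, i.e. R = 441/841 + 420/841*γ12 - 420/841*γ13 + 400/841*γ23.
Its γ23 coefficient is already positive.
Answer: 441/841 + 420/841*γ12 - 420/841*γ13 + 400/841*γ23. Why the constraint matters: R and -R act identically through the sandwich — M has trace 70643/707281 either way — so only the sign condition on γ23 picks one of the two preimages.


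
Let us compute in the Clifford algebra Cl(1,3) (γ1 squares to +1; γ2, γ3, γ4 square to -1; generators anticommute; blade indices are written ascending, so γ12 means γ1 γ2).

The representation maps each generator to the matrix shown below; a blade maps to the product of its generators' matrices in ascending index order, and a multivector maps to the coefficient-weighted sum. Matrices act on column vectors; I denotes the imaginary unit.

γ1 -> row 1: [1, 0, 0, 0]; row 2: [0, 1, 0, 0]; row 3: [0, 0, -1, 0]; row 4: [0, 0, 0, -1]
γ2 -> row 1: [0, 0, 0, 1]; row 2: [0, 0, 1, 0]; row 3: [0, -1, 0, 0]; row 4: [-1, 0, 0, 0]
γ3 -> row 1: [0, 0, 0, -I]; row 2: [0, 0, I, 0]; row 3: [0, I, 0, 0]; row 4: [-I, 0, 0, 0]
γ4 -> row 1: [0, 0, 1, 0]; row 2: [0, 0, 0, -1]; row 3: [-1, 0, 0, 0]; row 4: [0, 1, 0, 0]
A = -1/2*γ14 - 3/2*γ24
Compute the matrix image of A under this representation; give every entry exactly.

Bivector images (products of the table entries): rho(γ14) = rho(γ1)rho(γ4) = row 1: [0, 0, 1, 0]; row 2: [0, 0, 0, -1]; row 3: [1, 0, 0, 0]; row 4: [0, -1, 0, 0]; rho(γ24) = rho(γ2)rho(γ4) = row 1: [0, 1, 0, 0]; row 2: [-1, 0, 0, 0]; row 3: [0, 0, 0, 1]; row 4: [0, 0, -1, 0].
M = (-1/2)*rho(γ14) + (-3/2)*rho(γ24), summed entrywise:
Answer: row 1: [0, -3/2, -1/2, 0]; row 2: [3/2, 0, 0, 1/2]; row 3: [-1/2, 0, 0, -3/2]; row 4: [0, 1/2, 3/2, 0]


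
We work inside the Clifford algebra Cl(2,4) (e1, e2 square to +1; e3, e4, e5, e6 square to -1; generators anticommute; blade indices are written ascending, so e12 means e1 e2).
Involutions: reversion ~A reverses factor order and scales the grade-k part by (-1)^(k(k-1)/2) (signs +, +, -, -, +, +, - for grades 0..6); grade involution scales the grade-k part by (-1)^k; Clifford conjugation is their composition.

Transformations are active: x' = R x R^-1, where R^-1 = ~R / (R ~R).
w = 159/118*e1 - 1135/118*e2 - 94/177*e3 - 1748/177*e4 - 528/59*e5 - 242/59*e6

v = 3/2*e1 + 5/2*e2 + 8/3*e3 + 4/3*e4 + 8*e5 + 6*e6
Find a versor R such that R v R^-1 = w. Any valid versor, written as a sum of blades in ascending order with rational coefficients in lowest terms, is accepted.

Key observation: q(v) = q(w) = -1807/18 (sandwiches preserve the norm), so R = v + w = 168/59*e1 - 420/59*e2 + 126/59*e3 - 504/59*e4 - 56/59*e5 + 112/59*e6 works whenever it is invertible — the component of v along it is kept and (v - w)/2 reverses, sending v to w.
Answer: 168/59*e1 - 420/59*e2 + 126/59*e3 - 504/59*e4 - 56/59*e5 + 112/59*e6


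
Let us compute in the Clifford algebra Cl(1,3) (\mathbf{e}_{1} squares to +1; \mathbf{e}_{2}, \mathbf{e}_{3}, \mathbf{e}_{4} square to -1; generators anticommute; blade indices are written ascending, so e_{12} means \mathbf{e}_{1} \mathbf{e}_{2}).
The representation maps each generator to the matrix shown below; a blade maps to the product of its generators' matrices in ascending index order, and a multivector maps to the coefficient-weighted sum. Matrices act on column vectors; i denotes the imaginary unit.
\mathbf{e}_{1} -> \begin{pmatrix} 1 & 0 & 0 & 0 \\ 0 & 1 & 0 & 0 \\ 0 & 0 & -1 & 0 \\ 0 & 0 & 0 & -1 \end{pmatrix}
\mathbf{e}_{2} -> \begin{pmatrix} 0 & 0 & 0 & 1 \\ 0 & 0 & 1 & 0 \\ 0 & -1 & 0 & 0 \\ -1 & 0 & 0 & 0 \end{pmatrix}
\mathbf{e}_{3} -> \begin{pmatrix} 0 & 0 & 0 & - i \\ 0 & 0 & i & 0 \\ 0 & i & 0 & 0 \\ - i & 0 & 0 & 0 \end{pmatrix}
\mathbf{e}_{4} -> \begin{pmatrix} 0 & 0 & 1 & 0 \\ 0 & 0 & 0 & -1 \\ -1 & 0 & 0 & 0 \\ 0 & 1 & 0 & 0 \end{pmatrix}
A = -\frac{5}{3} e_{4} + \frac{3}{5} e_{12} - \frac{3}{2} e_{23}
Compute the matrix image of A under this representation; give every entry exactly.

Bivector images (products of the table entries): rho(e_{12}) = rho(\mathbf{e}_{1})rho(\mathbf{e}_{2}) = \begin{pmatrix} 0 & 0 & 0 & 1 \\ 0 & 0 & 1 & 0 \\ 0 & 1 & 0 & 0 \\ 1 & 0 & 0 & 0 \end{pmatrix}; rho(e_{23}) = rho(\mathbf{e}_{2})rho(\mathbf{e}_{3}) = \begin{pmatrix} - i & 0 & 0 & 0 \\ 0 & i & 0 & 0 \\ 0 & 0 & - i & 0 \\ 0 & 0 & 0 & i \end{pmatrix}.
M = (-\frac{5}{3})*rho(e_{4}) + (\frac{3}{5})*rho(e_{12}) + (-\frac{3}{2})*rho(e_{23}), summed entrywise:
Answer: \begin{pmatrix} \frac{3 i}{2} & 0 & - \frac{5}{3} & \frac{3}{5} \\ 0 & - \frac{3 i}{2} & \frac{3}{5} & \frac{5}{3} \\ \frac{5}{3} & \frac{3}{5} & \frac{3 i}{2} & 0 \\ \frac{3}{5} & - \frac{5}{3} & 0 & - \frac{3 i}{2} \end{pmatrix}


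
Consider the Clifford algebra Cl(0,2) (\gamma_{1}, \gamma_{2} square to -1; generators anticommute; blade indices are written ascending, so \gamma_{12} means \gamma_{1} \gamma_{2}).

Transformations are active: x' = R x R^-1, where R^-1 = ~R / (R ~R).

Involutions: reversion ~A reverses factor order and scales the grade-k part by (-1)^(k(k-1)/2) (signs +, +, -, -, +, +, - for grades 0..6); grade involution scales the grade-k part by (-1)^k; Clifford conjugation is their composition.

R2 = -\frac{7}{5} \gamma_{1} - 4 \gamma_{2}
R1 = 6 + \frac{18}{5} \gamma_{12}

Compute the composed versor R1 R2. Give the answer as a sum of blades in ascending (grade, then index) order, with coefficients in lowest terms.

Distribute over the terms of R1 (each basis-blade product reordered to ascending indices, repeated generators contracted through their squares):
(6) R2 = -\frac{42}{5} \gamma_{1} - 24 \gamma_{2}
(\frac{18}{5} \gamma_{12}) R2 = \frac{72}{5} \gamma_{1} - \frac{126}{25} \gamma_{2}
Summing the partial products and collecting blades:
Answer: 6 \gamma_{1} - \frac{726}{25} \gamma_{2}


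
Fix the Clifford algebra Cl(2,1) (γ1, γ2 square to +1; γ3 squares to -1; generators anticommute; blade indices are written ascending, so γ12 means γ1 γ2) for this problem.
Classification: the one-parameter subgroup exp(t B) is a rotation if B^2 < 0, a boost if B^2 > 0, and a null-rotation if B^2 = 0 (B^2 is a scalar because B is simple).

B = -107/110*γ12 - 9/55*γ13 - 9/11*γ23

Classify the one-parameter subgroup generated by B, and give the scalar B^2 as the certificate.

B^2 term by term: the squares give (-107/110)^2*(γ12)^2 + (-9/55)^2*(γ13)^2 + (-9/11)^2*(γ23)^2 = 11449/12100*(-1) + 81/3025*(+1) + 81/121*(+1) = -1/4 (each basis 2-blade squares to minus the product of its generators' squares); cross terms between blades sharing an index anticommute and cancel. So B^2 = -1/4.
Answer: rotation, certificate B^2 = -1/4. The invariant at work: B^2 = -1/4 is unchanged by conjugation, hence its sign classifies the subgroup whatever basis B is written in.


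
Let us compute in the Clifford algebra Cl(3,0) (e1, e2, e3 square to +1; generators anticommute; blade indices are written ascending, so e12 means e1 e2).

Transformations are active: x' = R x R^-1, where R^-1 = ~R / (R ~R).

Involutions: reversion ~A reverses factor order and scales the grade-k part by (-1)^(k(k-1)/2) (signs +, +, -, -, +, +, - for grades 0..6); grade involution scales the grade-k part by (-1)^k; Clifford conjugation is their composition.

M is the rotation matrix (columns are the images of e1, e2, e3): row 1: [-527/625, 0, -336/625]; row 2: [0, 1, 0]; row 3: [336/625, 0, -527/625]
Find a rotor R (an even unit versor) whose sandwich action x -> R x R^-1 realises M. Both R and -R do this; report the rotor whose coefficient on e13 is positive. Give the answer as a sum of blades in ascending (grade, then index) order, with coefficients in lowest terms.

Method: write R = a + b12*e12 + b13*e13 + b23*e23 with a^2 + b12^2 + b13^2 + b23^2 = 1 (so R^-1 = ~R). Expanding the columns R e_j ~R gives tr M = 4a^2 - 1 and, from the antisymmetric part, M21 - M12 = -4a*b12, M13 - M31 = 4a*b13, M32 - M23 = -4a*b23.
Here tr M = -429/625, so a^2 = (1 + tr M)/4 = 49/625 and a = ±7/25. Taking a = 7/25: M21 - M12 = 0, M13 - M31 = -672/625, M32 - M23 = 0, giving b12 = 0, b13 = -24/25, b23 = 0, i.e. R = 7/25 - 24/25*e13.
Its e13 coefficient is negative, so report the other preimage -R.
Answer: -7/25 + 24/25*e13. Sheet selection: the two-to-one cover makes ±R indistinguishable at the matrix level (trace -429/625), so uniqueness comes from the required sign on e13.


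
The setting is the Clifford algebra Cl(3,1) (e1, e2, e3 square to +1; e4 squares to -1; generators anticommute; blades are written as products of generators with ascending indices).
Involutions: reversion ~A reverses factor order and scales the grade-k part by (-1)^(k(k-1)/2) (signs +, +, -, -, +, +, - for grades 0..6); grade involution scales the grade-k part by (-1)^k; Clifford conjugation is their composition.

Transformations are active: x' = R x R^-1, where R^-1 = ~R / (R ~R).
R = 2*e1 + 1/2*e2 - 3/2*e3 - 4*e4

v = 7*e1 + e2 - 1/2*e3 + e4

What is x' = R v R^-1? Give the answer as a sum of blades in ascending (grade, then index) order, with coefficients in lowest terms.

~R = 2*e1 + 1/2*e2 - 3/2*e3 - 4*e4, and R ~R = -19/2, so R^-1 = ~R / (-19/2).
R v = 77/4 - 3/2*e1 e2 + 19/2*e1 e3 + 30*e1 e4 + 5/4*e2 e3 + 9/2*e2 e4 - 7/2*e3 e4
Answer: -287/19*e1 - 115/38*e2 + 125/19*e3 + 289/19*e4


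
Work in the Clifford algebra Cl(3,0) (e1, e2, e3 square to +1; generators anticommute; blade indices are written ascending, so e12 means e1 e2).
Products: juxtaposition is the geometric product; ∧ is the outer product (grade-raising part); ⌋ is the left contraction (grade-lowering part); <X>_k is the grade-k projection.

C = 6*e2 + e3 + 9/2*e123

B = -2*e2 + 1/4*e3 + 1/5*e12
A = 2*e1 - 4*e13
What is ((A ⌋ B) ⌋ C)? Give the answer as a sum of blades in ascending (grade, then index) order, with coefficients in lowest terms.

step 1: 2/5*e2
step 2: 12/5 - 9/5*e13
Answer: 12/5 - 9/5*e13


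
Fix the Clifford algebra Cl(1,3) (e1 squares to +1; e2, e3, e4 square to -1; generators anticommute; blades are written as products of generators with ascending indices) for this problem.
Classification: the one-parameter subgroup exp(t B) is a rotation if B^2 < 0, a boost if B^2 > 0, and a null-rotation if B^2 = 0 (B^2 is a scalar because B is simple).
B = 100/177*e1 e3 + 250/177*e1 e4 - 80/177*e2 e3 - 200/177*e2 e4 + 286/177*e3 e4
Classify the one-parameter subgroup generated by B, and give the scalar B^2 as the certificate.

B^2 term by term: the squares give (100/177)^2*(e1 e3)^2 + (250/177)^2*(e1 e4)^2 + (-80/177)^2*(e2 e3)^2 + (-200/177)^2*(e2 e4)^2 + (286/177)^2*(e3 e4)^2 = 10000/31329*(+1) + 62500/31329*(+1) + 6400/31329*(-1) + 40000/31329*(-1) + 81796/31329*(-1) = -16/9 (each basis 2-blade squares to minus the product of its generators' squares); cross terms between blades sharing an index anticommute and cancel; the commuting (index-disjoint) pairs give grade-4 terms 2*c*c'*(blade product), which cancel blade by blade — e1 e2 e3 e4: 40000/31329 - 40000/31329 = 0 — confirming B is simple. So B^2 = -16/9.
Answer: rotation, certificate B^2 = -16/9. Note: conjugating B changes its blade decomposition but never the scalar B^2 = -16/9, whose sign settles the classification.


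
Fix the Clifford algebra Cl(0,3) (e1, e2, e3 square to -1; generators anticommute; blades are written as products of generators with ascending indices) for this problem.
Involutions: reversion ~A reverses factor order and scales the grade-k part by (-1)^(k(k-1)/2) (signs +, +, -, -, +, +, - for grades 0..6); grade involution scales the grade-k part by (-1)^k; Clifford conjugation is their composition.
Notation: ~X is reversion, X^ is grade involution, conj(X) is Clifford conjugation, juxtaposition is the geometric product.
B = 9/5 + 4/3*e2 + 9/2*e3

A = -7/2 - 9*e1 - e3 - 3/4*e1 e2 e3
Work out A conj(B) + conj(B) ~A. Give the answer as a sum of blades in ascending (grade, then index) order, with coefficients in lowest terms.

first term: -54/5 - 81/5*e1 + 14/3*e2 + 279/20*e3 + 69/8*e1 e2 + 83/2*e1 e3 - 4/3*e2 e3 - 27/20*e1 e2 e3
second term: -54/5 - 81/5*e1 + 14/3*e2 + 279/20*e3 - 69/8*e1 e2 - 83/2*e1 e3 + 4/3*e2 e3 + 27/20*e1 e2 e3
Answer: -108/5 - 162/5*e1 + 28/3*e2 + 279/10*e3


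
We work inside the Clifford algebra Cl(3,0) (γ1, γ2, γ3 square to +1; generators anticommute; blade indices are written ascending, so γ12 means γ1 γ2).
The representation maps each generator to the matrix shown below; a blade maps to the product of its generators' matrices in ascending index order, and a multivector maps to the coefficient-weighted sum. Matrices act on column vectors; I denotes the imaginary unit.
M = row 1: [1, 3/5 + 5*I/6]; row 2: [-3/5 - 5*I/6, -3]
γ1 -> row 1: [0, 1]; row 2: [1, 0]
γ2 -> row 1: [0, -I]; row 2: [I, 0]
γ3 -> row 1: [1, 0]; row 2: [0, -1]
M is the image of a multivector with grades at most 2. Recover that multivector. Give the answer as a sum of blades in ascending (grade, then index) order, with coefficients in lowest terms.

Method: 1, rho(γ1), rho(γ2), rho(γ3) form a trace-orthogonal basis of the 2x2 complex matrices (tr(X Y) = 2 if X = Y, else 0), so M = m0*1 + m1*rho(γ1) + m2*rho(γ2) + m3*rho(γ3) with m0 = tr(M)/2 = -1, m1 = tr(M rho(γ1))/2 = 0, m2 = tr(M rho(γ2))/2 = -5/6 + 3*I/5, m3 = tr(M rho(γ3))/2 = 2.
Multiplying table entries, the bivector images are rho(γ12) = I*rho(γ3), rho(γ13) = -I*rho(γ2), rho(γ23) = I*rho(γ1); with real blade coefficients the real parts of m0..m3 are the coefficients of 1, γ1, γ2, γ3 and the imaginary parts give the bivectors (γ23: Im m1, γ13: -Im m2, γ12: Im m3).
Answer: -1 - 5/6*γ2 + 2*γ3 - 3/5*γ13


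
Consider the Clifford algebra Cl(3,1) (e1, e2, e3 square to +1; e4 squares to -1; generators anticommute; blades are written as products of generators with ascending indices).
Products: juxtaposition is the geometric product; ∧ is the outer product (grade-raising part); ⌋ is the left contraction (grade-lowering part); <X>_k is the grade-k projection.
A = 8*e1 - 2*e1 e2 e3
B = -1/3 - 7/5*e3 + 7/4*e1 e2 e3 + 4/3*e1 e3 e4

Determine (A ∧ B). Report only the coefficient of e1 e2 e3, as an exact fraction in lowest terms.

step 1: -8/3*e1 - 56/5*e1 e3 + 2/3*e1 e2 e3
Answer: 2/3


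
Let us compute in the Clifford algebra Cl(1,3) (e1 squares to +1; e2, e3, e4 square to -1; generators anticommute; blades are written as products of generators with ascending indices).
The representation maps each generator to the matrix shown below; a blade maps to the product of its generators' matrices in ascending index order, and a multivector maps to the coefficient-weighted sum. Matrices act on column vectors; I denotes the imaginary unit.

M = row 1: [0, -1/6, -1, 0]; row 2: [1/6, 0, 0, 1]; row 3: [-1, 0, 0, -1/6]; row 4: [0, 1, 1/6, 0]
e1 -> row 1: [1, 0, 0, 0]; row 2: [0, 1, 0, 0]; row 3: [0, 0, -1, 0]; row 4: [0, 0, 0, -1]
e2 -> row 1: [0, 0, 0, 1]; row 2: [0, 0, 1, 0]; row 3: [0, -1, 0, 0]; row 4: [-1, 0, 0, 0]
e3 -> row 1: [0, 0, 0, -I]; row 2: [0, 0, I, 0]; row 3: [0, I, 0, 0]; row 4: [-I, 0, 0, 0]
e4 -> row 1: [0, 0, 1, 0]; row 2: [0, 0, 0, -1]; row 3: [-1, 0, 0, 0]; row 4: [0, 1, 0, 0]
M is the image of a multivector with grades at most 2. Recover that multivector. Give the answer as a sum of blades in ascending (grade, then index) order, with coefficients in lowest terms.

Method: the blade images are trace-orthogonal — tr(rho(e_A) rho(e_B)^-1) = 4 if A = B and 0 otherwise — and rho(e_A)^-1 = (e_A)^2 * rho(e_A) with (e_A)^2 = +1 or -1, so the coefficient of e_A in the preimage is (e_A)^2 * tr(M rho(e_A))/4.
Nonzero projections over blades of grade <= 2: e1 e4: (e1 e4)^2 = +1, tr(M rho(e1 e4)) = -4, coefficient -1; e2 e4: (e2 e4)^2 = -1, tr(M rho(e2 e4)) = 2/3, coefficient -1/6. Every other blade of grade <= 2 projects to 0.
Answer: -e1 e4 - 1/6*e2 e4


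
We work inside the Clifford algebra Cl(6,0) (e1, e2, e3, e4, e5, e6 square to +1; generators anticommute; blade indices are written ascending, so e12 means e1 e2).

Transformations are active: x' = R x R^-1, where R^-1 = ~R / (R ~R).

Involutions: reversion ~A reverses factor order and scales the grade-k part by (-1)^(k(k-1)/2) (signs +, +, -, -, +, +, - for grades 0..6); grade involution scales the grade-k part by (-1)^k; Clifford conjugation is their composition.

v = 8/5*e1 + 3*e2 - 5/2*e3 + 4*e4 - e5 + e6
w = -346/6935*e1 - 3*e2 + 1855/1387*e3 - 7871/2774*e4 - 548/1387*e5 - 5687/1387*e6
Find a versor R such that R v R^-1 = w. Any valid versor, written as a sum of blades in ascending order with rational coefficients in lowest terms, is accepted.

Construction: equal norms (both 3581/100) license R = v + w = 2150/1387*e1 - 3225/2774*e3 + 3225/2774*e4 - 1935/1387*e5 - 4300/1387*e6 — nothing changes along that direction, while (v - w)/2 changes sign, so v maps onto w.
Answer: 2150/1387*e1 - 3225/2774*e3 + 3225/2774*e4 - 1935/1387*e5 - 4300/1387*e6


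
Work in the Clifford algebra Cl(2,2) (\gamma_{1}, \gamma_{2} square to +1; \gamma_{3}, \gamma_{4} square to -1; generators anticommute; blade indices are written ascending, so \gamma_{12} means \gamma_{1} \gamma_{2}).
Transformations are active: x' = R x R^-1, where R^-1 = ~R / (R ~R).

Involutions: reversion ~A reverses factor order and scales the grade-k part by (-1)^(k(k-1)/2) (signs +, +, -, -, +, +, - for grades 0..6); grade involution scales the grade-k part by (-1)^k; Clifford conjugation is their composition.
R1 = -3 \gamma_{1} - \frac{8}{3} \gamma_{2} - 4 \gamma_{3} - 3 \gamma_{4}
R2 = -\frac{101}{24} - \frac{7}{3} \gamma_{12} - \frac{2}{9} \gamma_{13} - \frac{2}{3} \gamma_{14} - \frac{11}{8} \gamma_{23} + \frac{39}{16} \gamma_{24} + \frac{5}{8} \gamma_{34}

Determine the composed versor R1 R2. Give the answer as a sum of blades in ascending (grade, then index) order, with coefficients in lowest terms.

Distribute over the terms of R1 (each basis-blade product reordered to ascending indices, repeated generators contracted through their squares):
(-3 \gamma_{1}) R2 = \frac{101}{8} \gamma_{1} + 7 \gamma_{2} + \frac{2}{3} \gamma_{3} + 2 \gamma_{4} + \frac{33}{8} \gamma_{123} - \frac{117}{16} \gamma_{124} - \frac{15}{8} \gamma_{134}
(-\frac{8}{3} \gamma_{2}) R2 = -\frac{56}{9} \gamma_{1} + \frac{101}{9} \gamma_{2} + \frac{11}{3} \gamma_{3} - \frac{13}{2} \gamma_{4} - \frac{16}{27} \gamma_{123} - \frac{16}{9} \gamma_{124} - \frac{5}{3} \gamma_{234}
(-4 \gamma_{3}) R2 = \frac{8}{9} \gamma_{1} + \frac{11}{2} \gamma_{2} + \frac{101}{6} \gamma_{3} + \frac{5}{2} \gamma_{4} + \frac{28}{3} \gamma_{123} - \frac{8}{3} \gamma_{134} + \frac{39}{4} \gamma_{234}
(-3 \gamma_{4}) R2 = 2 \gamma_{1} - \frac{117}{16} \gamma_{2} - \frac{15}{8} \gamma_{3} + \frac{101}{8} \gamma_{4} + 7 \gamma_{124} + \frac{2}{3} \gamma_{134} + \frac{33}{8} \gamma_{234}
Summing the partial products and collecting blades:
Answer: \frac{223}{24} \gamma_{1} + \frac{2363}{144} \gamma_{2} + \frac{463}{24} \gamma_{3} + \frac{85}{8} \gamma_{4} + \frac{2779}{216} \gamma_{123} - \frac{301}{144} \gamma_{124} - \frac{31}{8} \gamma_{134} + \frac{293}{24} \gamma_{234}


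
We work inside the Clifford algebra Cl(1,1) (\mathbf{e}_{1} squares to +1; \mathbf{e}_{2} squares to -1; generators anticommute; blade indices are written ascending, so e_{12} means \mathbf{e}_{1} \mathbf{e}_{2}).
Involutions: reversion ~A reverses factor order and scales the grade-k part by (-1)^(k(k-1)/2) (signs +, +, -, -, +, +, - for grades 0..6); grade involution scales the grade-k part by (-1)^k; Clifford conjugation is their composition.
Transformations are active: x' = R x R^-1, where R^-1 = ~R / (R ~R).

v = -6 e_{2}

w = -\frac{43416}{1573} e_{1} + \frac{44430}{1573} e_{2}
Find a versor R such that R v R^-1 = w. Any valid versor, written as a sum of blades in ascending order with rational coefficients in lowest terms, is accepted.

The midline construction: v and w both square to -36, so reflecting in their sum -\frac{43416}{1573} e_{1} + \frac{34992}{1573} e_{2} exchanges them.
Answer: -\frac{43416}{1573} e_{1} + \frac{34992}{1573} e_{2}


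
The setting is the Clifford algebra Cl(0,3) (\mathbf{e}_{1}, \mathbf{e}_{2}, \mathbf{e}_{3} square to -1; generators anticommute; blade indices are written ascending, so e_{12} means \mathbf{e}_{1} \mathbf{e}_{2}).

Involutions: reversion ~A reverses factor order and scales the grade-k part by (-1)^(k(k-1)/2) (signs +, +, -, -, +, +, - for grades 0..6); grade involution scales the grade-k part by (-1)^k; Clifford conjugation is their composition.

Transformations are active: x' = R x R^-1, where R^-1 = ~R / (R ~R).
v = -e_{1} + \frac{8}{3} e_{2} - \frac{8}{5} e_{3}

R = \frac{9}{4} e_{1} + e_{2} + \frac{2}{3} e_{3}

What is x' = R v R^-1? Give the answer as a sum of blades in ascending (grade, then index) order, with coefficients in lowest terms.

~R = \frac{9}{4} e_{1} + e_{2} + \frac{2}{3} e_{3}, and R ~R = -\frac{937}{144}, so R^-1 = ~R / (-\frac{937}{144}).
R v = \frac{13}{20} + 7 e_{12} - \frac{44}{15} e_{13} - \frac{152}{45} e_{23}
Answer: \frac{2579}{4685} e_{1} - \frac{40288}{14055} e_{2} + \frac{6872}{4685} e_{3}


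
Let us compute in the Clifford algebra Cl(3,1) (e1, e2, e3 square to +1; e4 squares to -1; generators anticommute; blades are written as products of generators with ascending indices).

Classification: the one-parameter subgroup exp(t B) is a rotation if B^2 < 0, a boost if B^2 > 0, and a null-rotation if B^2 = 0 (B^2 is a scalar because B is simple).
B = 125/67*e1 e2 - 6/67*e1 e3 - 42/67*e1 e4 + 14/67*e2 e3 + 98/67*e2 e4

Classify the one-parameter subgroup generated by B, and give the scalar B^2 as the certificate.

B^2 term by term: the squares give (125/67)^2*(e1 e2)^2 + (-6/67)^2*(e1 e3)^2 + (-42/67)^2*(e1 e4)^2 + (14/67)^2*(e2 e3)^2 + (98/67)^2*(e2 e4)^2 = 15625/4489*(-1) + 36/4489*(-1) + 1764/4489*(+1) + 196/4489*(-1) + 9604/4489*(+1) = -1 (each basis 2-blade squares to minus the product of its generators' squares); cross terms between blades sharing an index anticommute and cancel; the commuting (index-disjoint) pairs give grade-4 terms 2*c*c'*(blade product), which cancel blade by blade — e1 e2 e3 e4: 1176/4489 - 1176/4489 = 0 — confirming B is simple. So B^2 = -1.
Answer: rotation, certificate B^2 = -1. Note: conjugating B changes its blade decomposition but never the scalar B^2 = -1, whose sign settles the classification.


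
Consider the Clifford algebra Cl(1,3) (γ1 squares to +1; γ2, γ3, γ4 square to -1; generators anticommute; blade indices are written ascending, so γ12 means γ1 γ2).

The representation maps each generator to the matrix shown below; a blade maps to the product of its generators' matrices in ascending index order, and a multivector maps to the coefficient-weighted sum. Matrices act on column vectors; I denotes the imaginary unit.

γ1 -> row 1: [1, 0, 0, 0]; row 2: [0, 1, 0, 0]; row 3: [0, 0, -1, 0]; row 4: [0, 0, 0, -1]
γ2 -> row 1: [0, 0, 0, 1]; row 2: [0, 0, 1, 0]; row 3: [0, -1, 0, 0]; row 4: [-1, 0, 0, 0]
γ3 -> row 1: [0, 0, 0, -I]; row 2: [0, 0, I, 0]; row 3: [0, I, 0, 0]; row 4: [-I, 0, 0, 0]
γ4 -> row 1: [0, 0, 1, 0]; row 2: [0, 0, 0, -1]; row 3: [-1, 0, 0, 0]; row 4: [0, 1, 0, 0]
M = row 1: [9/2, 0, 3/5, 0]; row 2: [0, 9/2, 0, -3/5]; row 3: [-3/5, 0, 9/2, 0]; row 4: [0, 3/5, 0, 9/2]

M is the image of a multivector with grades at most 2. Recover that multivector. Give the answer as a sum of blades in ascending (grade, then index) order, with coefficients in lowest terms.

Method: the blade images are trace-orthogonal — tr(rho(e_A) rho(e_B)^-1) = 4 if A = B and 0 otherwise — and rho(e_A)^-1 = (e_A)^2 * rho(e_A) with (e_A)^2 = +1 or -1, so the coefficient of e_A in the preimage is (e_A)^2 * tr(M rho(e_A))/4.
Nonzero projections over blades of grade <= 2: 1: (1)^2 = +1, tr(M 1) = 18, coefficient 9/2; γ4: (γ4)^2 = -1, tr(M rho(γ4)) = -12/5, coefficient 3/5. Every other blade of grade <= 2 projects to 0.
Answer: 9/2 + 3/5*γ4


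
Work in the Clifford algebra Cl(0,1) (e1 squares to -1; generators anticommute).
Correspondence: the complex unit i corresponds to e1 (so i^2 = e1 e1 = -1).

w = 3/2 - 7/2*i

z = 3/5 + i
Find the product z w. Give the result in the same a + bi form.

In blades: z = 3/5 + e1, w = 3/2 - 7/2*e1.
Distribute z over w term by term (generator squares from the signature, products reordered to ascending indices): (3/5)*w = 9/10 - 21/10*e1; (e1)*w = 7/2 + 3/2*e1.
Sum: 22/5 - 3/5*e1; translating back through the correspondence:
Answer: 22/5 - 3/5*i


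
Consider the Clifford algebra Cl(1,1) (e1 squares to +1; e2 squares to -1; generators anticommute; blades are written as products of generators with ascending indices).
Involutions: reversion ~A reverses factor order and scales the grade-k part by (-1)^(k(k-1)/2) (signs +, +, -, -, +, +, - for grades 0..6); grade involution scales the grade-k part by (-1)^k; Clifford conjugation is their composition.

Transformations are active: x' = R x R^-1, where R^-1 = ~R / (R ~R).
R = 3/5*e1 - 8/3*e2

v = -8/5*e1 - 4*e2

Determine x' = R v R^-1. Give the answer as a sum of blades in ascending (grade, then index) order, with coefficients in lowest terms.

~R = 3/5*e1 - 8/3*e2, and R ~R = -1519/225, so R^-1 = ~R / (-1519/225).
R v = -872/75 - 20/3*e1 e2
Answer: 27848/7595*e1 - 7876/1519*e2


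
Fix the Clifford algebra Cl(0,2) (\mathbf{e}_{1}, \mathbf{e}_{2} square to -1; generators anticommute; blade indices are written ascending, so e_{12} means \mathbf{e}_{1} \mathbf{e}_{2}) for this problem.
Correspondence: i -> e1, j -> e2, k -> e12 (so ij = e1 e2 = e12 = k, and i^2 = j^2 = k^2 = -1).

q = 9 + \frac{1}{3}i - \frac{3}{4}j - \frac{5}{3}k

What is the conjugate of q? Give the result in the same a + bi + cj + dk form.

In blades: q = 9 + \frac{1}{3} e_{1} - \frac{3}{4} e_{2} - \frac{5}{3} e_{12}.
Conjugation here is Clifford conjugation: the scalar is fixed and the grade-1 and grade-2 blades all flip sign, giving 9 - \frac{1}{3} e_{1} + \frac{3}{4} e_{2} + \frac{5}{3} e_{12}; translating back:
Answer: 9 - \frac{1}{3}i + \frac{3}{4}j + \frac{5}{3}k


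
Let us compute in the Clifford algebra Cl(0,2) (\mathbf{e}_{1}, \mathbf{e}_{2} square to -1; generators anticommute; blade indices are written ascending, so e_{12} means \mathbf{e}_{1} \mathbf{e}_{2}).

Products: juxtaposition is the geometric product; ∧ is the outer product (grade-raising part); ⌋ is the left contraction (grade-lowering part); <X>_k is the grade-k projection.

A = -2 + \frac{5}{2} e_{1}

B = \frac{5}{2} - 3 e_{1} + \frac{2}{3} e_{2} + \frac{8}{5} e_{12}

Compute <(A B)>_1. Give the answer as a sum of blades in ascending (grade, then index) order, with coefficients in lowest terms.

step 1: \frac{5}{2} + \frac{49}{4} e_{1} - \frac{16}{3} e_{2} - \frac{23}{15} e_{12}
step 2: \frac{49}{4} e_{1} - \frac{16}{3} e_{2}
Answer: \frac{49}{4} e_{1} - \frac{16}{3} e_{2}


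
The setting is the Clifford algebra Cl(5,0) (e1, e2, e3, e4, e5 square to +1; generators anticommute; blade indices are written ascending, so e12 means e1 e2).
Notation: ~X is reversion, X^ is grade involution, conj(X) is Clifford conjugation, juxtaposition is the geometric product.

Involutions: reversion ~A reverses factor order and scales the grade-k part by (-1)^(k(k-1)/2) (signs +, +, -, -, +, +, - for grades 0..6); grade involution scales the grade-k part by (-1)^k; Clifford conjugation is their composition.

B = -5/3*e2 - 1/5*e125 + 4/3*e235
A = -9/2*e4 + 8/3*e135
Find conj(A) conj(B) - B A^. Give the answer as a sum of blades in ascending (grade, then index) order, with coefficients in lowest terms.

first term: -32/9*e12 - 8/15*e23 - 15/2*e24 + 40/9*e1235 - 9/10*e1245 + 6*e2345
second term: -32/9*e12 - 8/15*e23 - 15/2*e24 - 40/9*e1235 + 9/10*e1245 - 6*e2345
Answer: 80/9*e1235 - 9/5*e1245 + 12*e2345


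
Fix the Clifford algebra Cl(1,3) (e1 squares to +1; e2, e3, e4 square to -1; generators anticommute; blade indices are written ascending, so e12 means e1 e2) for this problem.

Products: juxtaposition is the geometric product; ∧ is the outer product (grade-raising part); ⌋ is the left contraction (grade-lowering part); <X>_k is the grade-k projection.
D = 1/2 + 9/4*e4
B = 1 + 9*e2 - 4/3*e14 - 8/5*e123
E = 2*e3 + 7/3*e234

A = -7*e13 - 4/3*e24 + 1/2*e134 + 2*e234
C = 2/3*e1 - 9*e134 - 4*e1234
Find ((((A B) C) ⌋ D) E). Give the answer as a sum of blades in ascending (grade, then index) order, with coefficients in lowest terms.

step 1: -56/5*e2 + 2/3*e3 - 12*e4 - 16/9*e12 - 7*e13 - 16/5*e14 - 32/15*e24 - 82/3*e34 + 181/3*e123 - 49/30*e134 + 2*e234 + 9/2*e1234
step 2: 33/10 - 238*e1 - 12379/270*e2 - 362/15*e3 + 4597/15*e4 - 1798/15*e12 - 4496/45*e13 + 2*e14 + 2386/45*e23 + 515*e24 + 271/45*e34 + 336/5*e123 + 56/45*e124 + 1196/45*e134 - 19*e234 - 1532/15*e1234
step 3: -6879/10 + 297/40*e4
step 4: -6879/5*e3 - 693/40*e23 - 297/20*e34 - 16051/10*e234
Answer: -6879/5*e3 - 693/40*e23 - 297/20*e34 - 16051/10*e234


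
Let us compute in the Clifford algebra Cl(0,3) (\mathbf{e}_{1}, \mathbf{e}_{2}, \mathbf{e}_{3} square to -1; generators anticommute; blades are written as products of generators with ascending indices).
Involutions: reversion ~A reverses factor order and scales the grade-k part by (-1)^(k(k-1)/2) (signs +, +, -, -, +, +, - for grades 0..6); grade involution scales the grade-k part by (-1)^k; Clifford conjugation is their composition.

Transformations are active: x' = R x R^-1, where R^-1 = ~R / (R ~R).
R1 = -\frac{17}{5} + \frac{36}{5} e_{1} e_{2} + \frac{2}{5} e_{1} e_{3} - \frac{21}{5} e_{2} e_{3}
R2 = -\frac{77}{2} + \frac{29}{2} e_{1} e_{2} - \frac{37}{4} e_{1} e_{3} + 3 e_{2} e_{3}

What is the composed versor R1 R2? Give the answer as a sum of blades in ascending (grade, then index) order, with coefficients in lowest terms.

Distribute over the terms of R1 (each basis-blade product reordered to ascending indices, repeated generators contracted through their squares):
(-\frac{17}{5}) R2 = \frac{1309}{10} - \frac{493}{10} e_{1} e_{2} + \frac{629}{20} e_{1} e_{3} - \frac{51}{5} e_{2} e_{3}
(\frac{36}{5} e_{1} e_{2}) R2 = -\frac{522}{5} - \frac{1386}{5} e_{1} e_{2} - \frac{108}{5} e_{1} e_{3} - \frac{333}{5} e_{2} e_{3}
(\frac{2}{5} e_{1} e_{3}) R2 = \frac{37}{10} + \frac{6}{5} e_{1} e_{2} - \frac{77}{5} e_{1} e_{3} - \frac{29}{5} e_{2} e_{3}
(-\frac{21}{5} e_{2} e_{3}) R2 = \frac{63}{5} - \frac{777}{20} e_{1} e_{2} - \frac{609}{10} e_{1} e_{3} + \frac{1617}{10} e_{2} e_{3}
Summing the partial products and collecting blades:
Answer: \frac{214}{5} - \frac{7283}{20} e_{1} e_{2} - \frac{1329}{20} e_{1} e_{3} + \frac{791}{10} e_{2} e_{3}


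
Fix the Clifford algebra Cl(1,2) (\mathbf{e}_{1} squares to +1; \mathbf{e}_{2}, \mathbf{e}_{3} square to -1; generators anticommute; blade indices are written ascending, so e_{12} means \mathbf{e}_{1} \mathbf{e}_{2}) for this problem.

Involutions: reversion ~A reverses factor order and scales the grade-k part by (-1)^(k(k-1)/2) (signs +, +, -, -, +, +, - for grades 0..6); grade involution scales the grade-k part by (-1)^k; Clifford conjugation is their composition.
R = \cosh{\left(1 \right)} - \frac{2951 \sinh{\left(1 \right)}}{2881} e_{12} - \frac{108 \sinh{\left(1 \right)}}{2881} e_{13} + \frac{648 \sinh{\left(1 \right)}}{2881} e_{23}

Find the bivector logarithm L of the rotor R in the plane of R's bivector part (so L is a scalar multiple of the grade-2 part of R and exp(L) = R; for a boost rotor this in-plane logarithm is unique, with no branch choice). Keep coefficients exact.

The scalar part of R is \cosh{\left(1 \right)}, which fixes the rapidity magnitude through cosh (cosh is even, so it cannot fix the sign — the bivector part carries that); dividing the bivector part by sinh of the rapidity gives the plane, and L = rapidity * plane, where the joint sign ambiguity of (rapidity, plane) cancels in the product.
Concretely: cosh(rapidity) = \cosh{\left(1 \right)} gives rapidity = ±1, and since rapidity/sinh(rapidity) is even the sign is immaterial: L = (rapidity/sinh(rapidity)) * <R>_2 = (\frac{1}{\sinh{\left(1 \right)}}) * <R>_2.
Answer: - \frac{2951}{2881} e_{12} - \frac{108}{2881} e_{13} + \frac{648}{2881} e_{23}


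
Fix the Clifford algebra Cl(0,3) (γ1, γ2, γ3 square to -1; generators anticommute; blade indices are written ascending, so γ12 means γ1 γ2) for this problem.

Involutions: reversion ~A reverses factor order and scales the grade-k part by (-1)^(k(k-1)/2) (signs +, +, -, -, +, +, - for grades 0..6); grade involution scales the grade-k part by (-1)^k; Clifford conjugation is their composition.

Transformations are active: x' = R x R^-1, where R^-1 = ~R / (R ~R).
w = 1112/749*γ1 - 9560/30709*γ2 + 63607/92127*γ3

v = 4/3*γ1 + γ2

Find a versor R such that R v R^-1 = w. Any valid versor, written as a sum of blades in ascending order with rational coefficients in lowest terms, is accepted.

A norm check does it: q(v) = q(w) = -25/9, hence R = v + w = 6332/2247*γ1 + 21149/30709*γ2 + 63607/92127*γ3 realises the map — parallel part kept, (v - w)/2 negated, v carried to w.
Answer: 6332/2247*γ1 + 21149/30709*γ2 + 63607/92127*γ3


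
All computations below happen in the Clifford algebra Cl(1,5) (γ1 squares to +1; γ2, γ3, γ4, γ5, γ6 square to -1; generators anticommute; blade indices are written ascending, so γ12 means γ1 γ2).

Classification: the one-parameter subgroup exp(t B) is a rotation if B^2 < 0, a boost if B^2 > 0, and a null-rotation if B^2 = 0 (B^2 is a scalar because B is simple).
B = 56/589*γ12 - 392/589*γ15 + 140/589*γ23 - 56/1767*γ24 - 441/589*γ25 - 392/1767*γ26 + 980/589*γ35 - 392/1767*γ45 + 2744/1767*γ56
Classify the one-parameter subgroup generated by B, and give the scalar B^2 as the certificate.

B^2 term by term: the squares give (56/589)^2*(γ12)^2 + (-392/589)^2*(γ15)^2 + (140/589)^2*(γ23)^2 + (-56/1767)^2*(γ24)^2 + (-441/589)^2*(γ25)^2 + (-392/1767)^2*(γ26)^2 + (980/589)^2*(γ35)^2 + (-392/1767)^2*(γ45)^2 + (2744/1767)^2*(γ56)^2 = 3136/346921*(+1) + 153664/346921*(+1) + 19600/346921*(-1) + 3136/3122289*(-1) + 194481/346921*(-1) + 153664/3122289*(-1) + 960400/346921*(-1) + 153664/3122289*(-1) + 7529536/3122289*(-1) = -49/9 (each basis 2-blade squares to minus the product of its generators' squares); cross terms between blades sharing an index anticommute and cancel; the commuting (index-disjoint) pairs give grade-4 terms 2*c*c'*(blade product), which cancel blade by blade — γ1235: 109760/346921 - 109760/346921 = 0; γ1245: -43904/1040763 + 43904/1040763 = 0; γ1256: 307328/1040763 - 307328/1040763 = 0; γ2345: -109760/1040763 + 109760/1040763 = 0; γ2356: 768320/1040763 - 768320/1040763 = 0; γ2456: -307328/3122289 + 307328/3122289 = 0 — confirming B is simple. So B^2 = -49/9.
Answer: rotation, certificate B^2 = -49/9. The class reads off the invariant scalar -49/9 directly.


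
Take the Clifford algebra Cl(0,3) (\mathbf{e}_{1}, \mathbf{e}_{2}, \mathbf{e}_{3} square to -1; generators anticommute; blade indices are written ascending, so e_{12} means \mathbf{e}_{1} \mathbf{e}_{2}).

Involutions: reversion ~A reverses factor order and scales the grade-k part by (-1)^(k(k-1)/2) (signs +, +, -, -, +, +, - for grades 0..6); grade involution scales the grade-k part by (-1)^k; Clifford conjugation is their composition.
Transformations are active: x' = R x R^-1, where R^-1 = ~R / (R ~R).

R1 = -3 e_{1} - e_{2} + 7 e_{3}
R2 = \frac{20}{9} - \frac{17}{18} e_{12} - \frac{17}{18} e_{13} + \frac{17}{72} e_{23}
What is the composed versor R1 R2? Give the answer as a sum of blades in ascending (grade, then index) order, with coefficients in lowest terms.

Distribute over the terms of R1 (each basis-blade product reordered to ascending indices, repeated generators contracted through their squares):
(-3 e_{1}) R2 = -\frac{20}{3} e_{1} - \frac{17}{6} e_{2} - \frac{17}{6} e_{3} - \frac{17}{24} e_{123}
(-e_{2}) R2 = \frac{17}{18} e_{1} - \frac{20}{9} e_{2} + \frac{17}{72} e_{3} - \frac{17}{18} e_{123}
(7 e_{3}) R2 = -\frac{119}{18} e_{1} + \frac{119}{72} e_{2} + \frac{140}{9} e_{3} - \frac{119}{18} e_{123}
Summing the partial products and collecting blades:
Answer: -\frac{37}{3} e_{1} - \frac{245}{72} e_{2} + \frac{311}{24} e_{3} - \frac{595}{72} e_{123}
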